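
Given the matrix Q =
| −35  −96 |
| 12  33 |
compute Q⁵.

tr Q = −2 and det Q = −3, so the characteristic polynomial is λ² − (−2)λ + (−3) with roots 1 and −3.
Eigenvectors give P = [[−8, 3], [3, −1]] with P⁻¹ = [[1, 3], [3, 8]], and Q = P·diag(1, −3)·P⁻¹.
Then Q⁵ = P·diag(1, −243)·P⁻¹ = [[−8, −729], [3, 243]] · [[1, 3], [3, 8]] = [[−2195, −5856], [732, 1953]].

[[−2195, −5856], [732, 1953]]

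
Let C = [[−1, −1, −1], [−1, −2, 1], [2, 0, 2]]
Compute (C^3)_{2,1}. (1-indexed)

C^2 = [[0, 3, −2], [5, 5, 1], [2, −2, 2]]
C^3 = [[−7, −6, −1], [−8, −15, 2], [4, 2, 0]]

−8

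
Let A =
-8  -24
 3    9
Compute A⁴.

[[-8, -24], [3, 9]]

A² = A (a projection; rank 1, trace 1), so A⁴ = A.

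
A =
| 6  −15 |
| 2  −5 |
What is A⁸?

A² = A (a projection; rank 1, trace 1), so A⁸ = A.

[[6, −15], [2, −5]]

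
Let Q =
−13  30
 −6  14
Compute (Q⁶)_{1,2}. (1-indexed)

630

tr Q = 1 and det Q = −2, so the characteristic polynomial is λ² − (1)λ + (−2) with roots −1 and 2.
Eigenvectors give P = [[5, 2], [2, 1]] with P⁻¹ = [[1, −2], [−2, 5]], and Q = P·diag(−1, 2)·P⁻¹.
Then Q⁶ = P·diag(1, 64)·P⁻¹ = [[5, 128], [2, 64]] · [[1, −2], [−2, 5]] = [[−251, 630], [−126, 316]].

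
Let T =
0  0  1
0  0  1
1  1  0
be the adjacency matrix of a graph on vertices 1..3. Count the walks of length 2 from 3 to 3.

2

The number of length-2 walks from vertex 3 to vertex 3 is entry (3,3) of T², where T is the adjacency matrix.
T² = [[1, 1, 0], [1, 1, 0], [0, 0, 2]]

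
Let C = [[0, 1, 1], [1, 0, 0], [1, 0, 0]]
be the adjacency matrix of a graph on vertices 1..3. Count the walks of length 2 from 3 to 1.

0

The number of length-2 walks from vertex 3 to vertex 1 is entry (3,1) of C^2, where C is the adjacency matrix.
C^2 = [[2, 0, 0], [0, 1, 1], [0, 1, 1]]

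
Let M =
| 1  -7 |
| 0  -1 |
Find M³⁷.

M² = I (check: tr M = 0 and det M = -1), so M³⁷ = M since 37 is odd.

[[1, -7], [0, -1]]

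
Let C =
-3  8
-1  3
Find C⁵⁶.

[[1, 0], [0, 1]]

C² = I (check: tr C = 0 and det C = -1), so C⁵⁶ = I since 56 is even.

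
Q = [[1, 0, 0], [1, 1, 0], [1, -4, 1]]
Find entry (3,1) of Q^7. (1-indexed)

-77

Q = I + N where N = [[0, 0, 0], [1, 0, 0], [1, -4, 0]] is strictly lower-triangular, so N^3 = 0.
(I + N)^7 = I + 7·N + 21·N^2 = [[1, 0, 0], [7, 1, 0], [-77, -28, 1]].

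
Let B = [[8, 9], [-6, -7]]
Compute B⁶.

tr B = 1 and det B = -2, so the characteristic polynomial is λ² − (1)λ + (-2) with roots 2 and -1.
Eigenvectors give P = [[3, -1], [-2, 1]] with P⁻¹ = [[1, 1], [2, 3]], and B = P·diag(2, -1)·P⁻¹.
Then B⁶ = P·diag(64, 1)·P⁻¹ = [[192, -1], [-128, 1]] · [[1, 1], [2, 3]] = [[190, 189], [-126, -125]].

[[190, 189], [-126, -125]]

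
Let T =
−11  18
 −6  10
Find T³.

tr T = −1 and det T = −2, so the characteristic polynomial is λ² − (−1)λ + (−2) with roots −2 and 1.
Eigenvectors give P = [[−2, 3], [−1, 2]] with P⁻¹ = [[−2, 3], [−1, 2]], and T = P·diag(−2, 1)·P⁻¹.
Then T³ = P·diag(−8, 1)·P⁻¹ = [[16, 3], [8, 2]] · [[−2, 3], [−1, 2]] = [[−35, 54], [−18, 28]].

[[−35, 54], [−18, 28]]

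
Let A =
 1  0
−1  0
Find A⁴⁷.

[[1, 0], [−1, 0]]

A² = A (a projection; rank 1, trace 1), so A⁴⁷ = A.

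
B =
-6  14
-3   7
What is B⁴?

[[-6, 14], [-3, 7]]

B² = B (a projection; rank 1, trace 1), so B⁴ = B.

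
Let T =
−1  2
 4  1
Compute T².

[[9, 0], [0, 9]]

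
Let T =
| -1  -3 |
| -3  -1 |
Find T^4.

T^2 = [[10, 6], [6, 10]]
T^3 = [[-28, -36], [-36, -28]]
T^4 = [[136, 120], [120, 136]]

[[136, 120], [120, 136]]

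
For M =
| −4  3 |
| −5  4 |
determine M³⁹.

[[−4, 3], [−5, 4]]

M² = I (check: tr M = 0 and det M = −1), so M³⁹ = M since 39 is odd.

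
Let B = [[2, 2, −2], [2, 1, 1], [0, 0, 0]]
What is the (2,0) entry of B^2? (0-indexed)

0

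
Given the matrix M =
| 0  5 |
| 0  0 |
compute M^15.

[[0, 0], [0, 0]]

M is strictly triangular, hence nilpotent: M^2 = 0, so M^15 = 0.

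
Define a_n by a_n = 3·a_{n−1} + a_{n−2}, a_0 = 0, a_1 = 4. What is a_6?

With companion matrix T = [[3, 1], [1, 0]], [a_n, a_{n−1}]ᵀ = T·[a_{n−1}, a_{n−2}]ᵀ, so [a_6, a_5]ᵀ = T⁵·[a_1, a_0]ᵀ.
T⁵ = [[360, 109], [109, 33]], giving [a_6, a_5]ᵀ = [[1440], [436]].

1440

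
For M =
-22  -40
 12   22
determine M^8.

[[256, 0], [0, 256]]

tr M = 0 and det M = -4, so the characteristic polynomial is λ² − (0)λ + (-4) with roots -2 and 2.
Eigenvectors give P = [[2, 5], [-1, -3]] with P⁻¹ = [[3, 5], [-1, -2]], and M = P·diag(-2, 2)·P⁻¹.
Then M^8 = P·diag(256, 256)·P⁻¹ = [[512, 1280], [-256, -768]] · [[3, 5], [-1, -2]] = [[256, 0], [0, 256]].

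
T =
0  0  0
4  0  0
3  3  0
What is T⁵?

[[0, 0, 0], [0, 0, 0], [0, 0, 0]]

T is strictly triangular, hence nilpotent: T³ = 0, so T⁵ = 0.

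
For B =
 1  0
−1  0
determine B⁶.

B² = B (a projection; rank 1, trace 1), so B⁶ = B.

[[1, 0], [−1, 0]]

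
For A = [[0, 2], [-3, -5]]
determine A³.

[[30, 38], [-57, -65]]

tr A = -5 and det A = 6, so the characteristic polynomial is λ² − (-5)λ + (6) with roots -2 and -3.
Eigenvectors give P = [[1, 2], [-1, -3]] with P⁻¹ = [[3, 2], [-1, -1]], and A = P·diag(-2, -3)·P⁻¹.
Then A³ = P·diag(-8, -27)·P⁻¹ = [[-8, -54], [8, 81]] · [[3, 2], [-1, -1]] = [[30, 38], [-57, -65]].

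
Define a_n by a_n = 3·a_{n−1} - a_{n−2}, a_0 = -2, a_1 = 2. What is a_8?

With companion matrix Q = [[3, -1], [1, 0]], [a_n, a_{n−1}]ᵀ = Q·[a_{n−1}, a_{n−2}]ᵀ, so [a_8, a_7]ᵀ = Q⁷·[a_1, a_0]ᵀ.
Q⁷ = [[987, -377], [377, -144]], giving [a_8, a_7]ᵀ = [[2728], [1042]].

2728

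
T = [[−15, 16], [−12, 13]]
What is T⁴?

tr T = −2 and det T = −3, so the characteristic polynomial is λ² − (−2)λ + (−3) with roots 1 and −3.
Eigenvectors give P = [[1, −4], [1, −3]] with P⁻¹ = [[−3, 4], [−1, 1]], and T = P·diag(1, −3)·P⁻¹.
Then T⁴ = P·diag(1, 81)·P⁻¹ = [[1, −324], [1, −243]] · [[−3, 4], [−1, 1]] = [[321, −320], [240, −239]].

[[321, −320], [240, −239]]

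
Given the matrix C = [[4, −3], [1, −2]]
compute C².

[[13, −6], [2, 1]]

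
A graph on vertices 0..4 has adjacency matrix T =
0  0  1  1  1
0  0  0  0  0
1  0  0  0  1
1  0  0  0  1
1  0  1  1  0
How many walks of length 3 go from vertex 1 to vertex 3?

The number of length-3 walks from vertex 1 to vertex 3 is entry (1,3) of T³, where T is the adjacency matrix.
T² = [[3, 0, 1, 1, 2], [0, 0, 0, 0, 0], [1, 0, 2, 2, 1], [1, 0, 2, 2, 1], [2, 0, 1, 1, 3]]
T³ = [[4, 0, 5, 5, 5], [0, 0, 0, 0, 0], [5, 0, 2, 2, 5], [5, 0, 2, 2, 5], [5, 0, 5, 5, 4]]

0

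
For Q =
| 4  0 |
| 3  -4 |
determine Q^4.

Q^2 = [[16, 0], [0, 16]]
Q^3 = [[64, 0], [48, -64]]
Q^4 = [[256, 0], [0, 256]]

[[256, 0], [0, 256]]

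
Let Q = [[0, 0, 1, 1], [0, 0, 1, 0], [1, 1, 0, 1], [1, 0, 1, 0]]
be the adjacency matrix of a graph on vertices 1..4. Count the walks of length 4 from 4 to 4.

7

The number of length-4 walks from vertex 4 to vertex 4 is entry (4,4) of Q^4, where Q is the adjacency matrix.
Q^2 = [[2, 1, 1, 1], [1, 1, 0, 1], [1, 0, 3, 1], [1, 1, 1, 2]]
Q^3 = [[2, 1, 4, 3], [1, 0, 3, 1], [4, 3, 2, 4], [3, 1, 4, 2]]
Q^4 = [[7, 4, 6, 6], [4, 3, 2, 4], [6, 2, 11, 6], [6, 4, 6, 7]]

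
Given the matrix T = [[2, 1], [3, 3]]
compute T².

[[7, 5], [15, 12]]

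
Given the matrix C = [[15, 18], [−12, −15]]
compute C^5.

tr C = 0 and det C = −9, so the characteristic polynomial is λ² − (0)λ + (−9) with roots −3 and 3.
Eigenvectors give P = [[1, −3], [−1, 2]] with P⁻¹ = [[−2, −3], [−1, −1]], and C = P·diag(−3, 3)·P⁻¹.
Then C^5 = P·diag(−243, 243)·P⁻¹ = [[−243, −729], [243, 486]] · [[−2, −3], [−1, −1]] = [[1215, 1458], [−972, −1215]].

[[1215, 1458], [−972, −1215]]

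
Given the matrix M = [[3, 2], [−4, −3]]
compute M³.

M² = I (check: tr M = 0 and det M = −1), so M³ = M since 3 is odd.

[[3, 2], [−4, −3]]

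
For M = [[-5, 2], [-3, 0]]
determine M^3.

tr M = -5 and det M = 6, so the characteristic polynomial is λ² − (-5)λ + (6) with roots -2 and -3.
Eigenvectors give P = [[-2, -1], [-3, -1]] with P⁻¹ = [[1, -1], [-3, 2]], and M = P·diag(-2, -3)·P⁻¹.
Then M^3 = P·diag(-8, -27)·P⁻¹ = [[16, 27], [24, 27]] · [[1, -1], [-3, 2]] = [[-65, 38], [-57, 30]].

[[-65, 38], [-57, 30]]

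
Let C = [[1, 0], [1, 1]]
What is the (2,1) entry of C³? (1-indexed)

3

C = I + N where N = [[0, 0], [1, 0]] is strictly lower-triangular, so N² = 0.
(I + N)³ = I + 3·N = [[1, 0], [3, 1]].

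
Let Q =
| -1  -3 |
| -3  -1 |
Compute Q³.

Q² = [[10, 6], [6, 10]]
Q³ = [[-28, -36], [-36, -28]]

[[-28, -36], [-36, -28]]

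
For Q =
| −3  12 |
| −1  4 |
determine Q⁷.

Q² = Q (a projection; rank 1, trace 1), so Q⁷ = Q.

[[−3, 12], [−1, 4]]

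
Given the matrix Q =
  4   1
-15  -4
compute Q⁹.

Q² = I (check: tr Q = 0 and det Q = -1), so Q⁹ = Q since 9 is odd.

[[4, 1], [-15, -4]]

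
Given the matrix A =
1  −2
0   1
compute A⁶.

A = I + N where N = [[0, −2], [0, 0]] is strictly upper-triangular, so N² = 0.
(I + N)⁶ = I + 6·N = [[1, −12], [0, 1]].

[[1, −12], [0, 1]]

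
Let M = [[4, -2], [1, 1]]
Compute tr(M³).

M² = [[14, -10], [5, -1]]
M³ = [[46, -38], [19, -11]]

35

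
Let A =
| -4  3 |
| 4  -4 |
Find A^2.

[[28, -24], [-32, 28]]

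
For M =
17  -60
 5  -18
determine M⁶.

tr M = -1 and det M = -6, so the characteristic polynomial is λ² − (-1)λ + (-6) with roots -3 and 2.
Eigenvectors give P = [[-3, -4], [-1, -1]] with P⁻¹ = [[1, -4], [-1, 3]], and M = P·diag(-3, 2)·P⁻¹.
Then M⁶ = P·diag(729, 64)·P⁻¹ = [[-2187, -256], [-729, -64]] · [[1, -4], [-1, 3]] = [[-1931, 7980], [-665, 2724]].

[[-1931, 7980], [-665, 2724]]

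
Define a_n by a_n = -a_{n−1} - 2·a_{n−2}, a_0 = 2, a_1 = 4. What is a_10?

With companion matrix C = [[-1, -2], [1, 0]], [a_n, a_{n−1}]ᵀ = C·[a_{n−1}, a_{n−2}]ᵀ, so [a_10, a_9]ᵀ = C^9·[a_1, a_0]ᵀ.
C^9 = [[11, 34], [-17, -6]], giving [a_10, a_9]ᵀ = [[112], [-80]].

112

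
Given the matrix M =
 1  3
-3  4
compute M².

[[-8, 15], [-15, 7]]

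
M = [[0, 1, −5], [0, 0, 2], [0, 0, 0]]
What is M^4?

M is strictly triangular, hence nilpotent: M^3 = 0, so M^4 = 0.

[[0, 0, 0], [0, 0, 0], [0, 0, 0]]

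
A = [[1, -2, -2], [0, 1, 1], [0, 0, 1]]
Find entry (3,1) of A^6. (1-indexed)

0

A = I + N where N = [[0, -2, -2], [0, 0, 1], [0, 0, 0]] is strictly upper-triangular, so N^3 = 0.
(I + N)^6 = I + 6·N + 15·N^2 = [[1, -12, -42], [0, 1, 6], [0, 0, 1]].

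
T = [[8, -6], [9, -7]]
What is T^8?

[[766, -510], [765, -509]]

tr T = 1 and det T = -2, so the characteristic polynomial is λ² − (1)λ + (-2) with roots 2 and -1.
Eigenvectors give P = [[1, -2], [1, -3]] with P⁻¹ = [[3, -2], [1, -1]], and T = P·diag(2, -1)·P⁻¹.
Then T^8 = P·diag(256, 1)·P⁻¹ = [[256, -2], [256, -3]] · [[3, -2], [1, -1]] = [[766, -510], [765, -509]].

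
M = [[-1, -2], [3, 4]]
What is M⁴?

[[-29, -30], [45, 46]]

tr M = 3 and det M = 2, so the characteristic polynomial is λ² − (3)λ + (2) with roots 2 and 1.
Eigenvectors give P = [[2, 1], [-3, -1]] with P⁻¹ = [[-1, -1], [3, 2]], and M = P·diag(2, 1)·P⁻¹.
Then M⁴ = P·diag(16, 1)·P⁻¹ = [[32, 1], [-48, -1]] · [[-1, -1], [3, 2]] = [[-29, -30], [45, 46]].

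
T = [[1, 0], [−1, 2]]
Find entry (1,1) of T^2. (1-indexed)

1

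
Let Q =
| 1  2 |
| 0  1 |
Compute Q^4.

[[1, 8], [0, 1]]

Q = I + N where N = [[0, 2], [0, 0]] is strictly upper-triangular, so N^2 = 0.
(I + N)^4 = I + 4·N = [[1, 8], [0, 1]].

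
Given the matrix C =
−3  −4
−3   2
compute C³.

[[−75, −76], [−57, 20]]

C² = [[21, 4], [3, 16]]
C³ = [[−75, −76], [−57, 20]]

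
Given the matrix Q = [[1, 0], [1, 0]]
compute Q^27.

Q² = Q (a projection; rank 1, trace 1), so Q^27 = Q.

[[1, 0], [1, 0]]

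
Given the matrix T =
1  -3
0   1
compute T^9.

T = I + N where N = [[0, -3], [0, 0]] is strictly upper-triangular, so N^2 = 0.
(I + N)^9 = I + 9·N = [[1, -27], [0, 1]].

[[1, -27], [0, 1]]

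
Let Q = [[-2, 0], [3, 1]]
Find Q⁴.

tr Q = -1 and det Q = -2, so the characteristic polynomial is λ² − (-1)λ + (-2) with roots 1 and -2.
Eigenvectors give P = [[0, -1], [1, 1]] with P⁻¹ = [[1, 1], [-1, 0]], and Q = P·diag(1, -2)·P⁻¹.
Then Q⁴ = P·diag(1, 16)·P⁻¹ = [[0, -16], [1, 16]] · [[1, 1], [-1, 0]] = [[16, 0], [-15, 1]].

[[16, 0], [-15, 1]]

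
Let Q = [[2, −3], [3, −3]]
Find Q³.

[[−1, 6], [−6, 9]]

Q² = [[−5, 3], [−3, 0]]
Q³ = [[−1, 6], [−6, 9]]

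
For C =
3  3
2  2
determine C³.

C² = [[15, 15], [10, 10]]
C³ = [[75, 75], [50, 50]]

[[75, 75], [50, 50]]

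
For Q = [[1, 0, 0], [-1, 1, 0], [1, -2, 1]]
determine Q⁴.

[[1, 0, 0], [-4, 1, 0], [16, -8, 1]]

Q = I + N where N = [[0, 0, 0], [-1, 0, 0], [1, -2, 0]] is strictly lower-triangular, so N³ = 0.
(I + N)⁴ = I + 4·N + 6·N² = [[1, 0, 0], [-4, 1, 0], [16, -8, 1]].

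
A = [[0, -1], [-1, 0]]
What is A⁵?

A² = I (check: tr A = 0 and det A = -1), so A⁵ = A since 5 is odd.

[[0, -1], [-1, 0]]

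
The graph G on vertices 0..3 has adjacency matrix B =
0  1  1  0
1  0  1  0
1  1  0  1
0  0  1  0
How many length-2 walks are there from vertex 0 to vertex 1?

The number of length-2 walks from vertex 0 to vertex 1 is entry (0,1) of B^2, where B is the adjacency matrix.
B^2 = [[2, 1, 1, 1], [1, 2, 1, 1], [1, 1, 3, 0], [1, 1, 0, 1]]

1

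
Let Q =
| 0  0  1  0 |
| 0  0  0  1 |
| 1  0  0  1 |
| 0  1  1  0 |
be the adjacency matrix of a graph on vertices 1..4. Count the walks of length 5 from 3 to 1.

The number of length-5 walks from vertex 3 to vertex 1 is entry (3,1) of Q⁵, where Q is the adjacency matrix.
Q² = [[1, 0, 0, 1], [0, 1, 1, 0], [0, 1, 2, 0], [1, 0, 0, 2]]
Q³ = [[0, 1, 2, 0], [1, 0, 0, 2], [2, 0, 0, 3], [0, 2, 3, 0]]
Q⁴ = [[2, 0, 0, 3], [0, 2, 3, 0], [0, 3, 5, 0], [3, 0, 0, 5]]
Q⁵ = [[0, 3, 5, 0], [3, 0, 0, 5], [5, 0, 0, 8], [0, 5, 8, 0]]

5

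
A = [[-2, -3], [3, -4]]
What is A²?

[[-5, 18], [-18, 7]]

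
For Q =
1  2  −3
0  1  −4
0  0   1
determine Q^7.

Q = I + N where N = [[0, 2, −3], [0, 0, −4], [0, 0, 0]] is strictly upper-triangular, so N^3 = 0.
(I + N)^7 = I + 7·N + 21·N^2 = [[1, 14, −189], [0, 1, −28], [0, 0, 1]].

[[1, 14, −189], [0, 1, −28], [0, 0, 1]]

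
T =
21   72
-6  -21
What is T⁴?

tr T = 0 and det T = -9, so the characteristic polynomial is λ² − (0)λ + (-9) with roots -3 and 3.
Eigenvectors give P = [[3, 4], [-1, -1]] with P⁻¹ = [[-1, -4], [1, 3]], and T = P·diag(-3, 3)·P⁻¹.
Then T⁴ = P·diag(81, 81)·P⁻¹ = [[243, 324], [-81, -81]] · [[-1, -4], [1, 3]] = [[81, 0], [0, 81]].

[[81, 0], [0, 81]]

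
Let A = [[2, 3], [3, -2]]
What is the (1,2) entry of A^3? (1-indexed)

A^2 = [[13, 0], [0, 13]]
A^3 = [[26, 39], [39, -26]]

39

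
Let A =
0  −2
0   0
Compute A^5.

A is strictly triangular, hence nilpotent: A^2 = 0, so A^5 = 0.

[[0, 0], [0, 0]]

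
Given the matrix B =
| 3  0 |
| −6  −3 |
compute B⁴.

tr B = 0 and det B = −9, so the characteristic polynomial is λ² − (0)λ + (−9) with roots 3 and −3.
Eigenvectors give P = [[−1, 0], [1, 1]] with P⁻¹ = [[−1, 0], [1, 1]], and B = P·diag(3, −3)·P⁻¹.
Then B⁴ = P·diag(81, 81)·P⁻¹ = [[−81, 0], [81, 81]] · [[−1, 0], [1, 1]] = [[81, 0], [0, 81]].

[[81, 0], [0, 81]]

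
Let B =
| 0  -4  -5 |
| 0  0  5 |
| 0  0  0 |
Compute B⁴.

B is strictly triangular, hence nilpotent: B³ = 0, so B⁴ = 0.

[[0, 0, 0], [0, 0, 0], [0, 0, 0]]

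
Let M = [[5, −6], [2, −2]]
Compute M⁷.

tr M = 3 and det M = 2, so the characteristic polynomial is λ² − (3)λ + (2) with roots 2 and 1.
Eigenvectors give P = [[2, −3], [1, −2]] with P⁻¹ = [[2, −3], [1, −2]], and M = P·diag(2, 1)·P⁻¹.
Then M⁷ = P·diag(128, 1)·P⁻¹ = [[256, −3], [128, −2]] · [[2, −3], [1, −2]] = [[509, −762], [254, −380]].

[[509, −762], [254, −380]]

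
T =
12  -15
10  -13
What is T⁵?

tr T = -1 and det T = -6, so the characteristic polynomial is λ² − (-1)λ + (-6) with roots 2 and -3.
Eigenvectors give P = [[3, 1], [2, 1]] with P⁻¹ = [[1, -1], [-2, 3]], and T = P·diag(2, -3)·P⁻¹.
Then T⁵ = P·diag(32, -243)·P⁻¹ = [[96, -243], [64, -243]] · [[1, -1], [-2, 3]] = [[582, -825], [550, -793]].

[[582, -825], [550, -793]]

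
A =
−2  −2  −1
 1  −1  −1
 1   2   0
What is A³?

A² = [[1, 4, 4], [−4, −3, 0], [0, −4, −3]]
A³ = [[6, 2, −5], [5, 11, 7], [−7, −2, 4]]

[[6, 2, −5], [5, 11, 7], [−7, −2, 4]]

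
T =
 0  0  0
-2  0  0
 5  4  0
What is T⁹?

T is strictly triangular, hence nilpotent: T³ = 0, so T⁹ = 0.

[[0, 0, 0], [0, 0, 0], [0, 0, 0]]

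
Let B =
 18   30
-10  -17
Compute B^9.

[[80268, 121170], [-40390, -61097]]

tr B = 1 and det B = -6, so the characteristic polynomial is λ² − (1)λ + (-6) with roots 3 and -2.
Eigenvectors give P = [[2, -3], [-1, 2]] with P⁻¹ = [[2, 3], [1, 2]], and B = P·diag(3, -2)·P⁻¹.
Then B^9 = P·diag(19683, -512)·P⁻¹ = [[39366, 1536], [-19683, -1024]] · [[2, 3], [1, 2]] = [[80268, 121170], [-40390, -61097]].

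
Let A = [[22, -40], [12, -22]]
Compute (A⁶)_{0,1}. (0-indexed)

0

tr A = 0 and det A = -4, so the characteristic polynomial is λ² − (0)λ + (-4) with roots 2 and -2.
Eigenvectors give P = [[2, -5], [1, -3]] with P⁻¹ = [[3, -5], [1, -2]], and A = P·diag(2, -2)·P⁻¹.
Then A⁶ = P·diag(64, 64)·P⁻¹ = [[128, -320], [64, -192]] · [[3, -5], [1, -2]] = [[64, 0], [0, 64]].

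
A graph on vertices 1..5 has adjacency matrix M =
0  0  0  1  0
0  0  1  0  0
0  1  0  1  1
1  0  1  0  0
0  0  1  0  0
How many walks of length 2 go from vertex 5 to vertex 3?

0

The number of length-2 walks from vertex 5 to vertex 3 is entry (5,3) of M², where M is the adjacency matrix.
M² = [[1, 0, 1, 0, 0], [0, 1, 0, 1, 1], [1, 0, 3, 0, 0], [0, 1, 0, 2, 1], [0, 1, 0, 1, 1]]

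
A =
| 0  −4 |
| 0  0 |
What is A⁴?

A is strictly triangular, hence nilpotent: A² = 0, so A⁴ = 0.

[[0, 0], [0, 0]]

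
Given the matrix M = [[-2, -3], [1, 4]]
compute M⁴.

M² = [[1, -6], [2, 13]]
M³ = [[-8, -27], [9, 46]]
M⁴ = [[-11, -84], [28, 157]]

[[-11, -84], [28, 157]]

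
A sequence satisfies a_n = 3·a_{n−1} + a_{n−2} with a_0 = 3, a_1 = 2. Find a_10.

With companion matrix M = [[3, 1], [1, 0]], [a_n, a_{n−1}]ᵀ = M·[a_{n−1}, a_{n−2}]ᵀ, so [a_10, a_9]ᵀ = M^9·[a_1, a_0]ᵀ.
M^9 = [[42837, 12970], [12970, 3927]], giving [a_10, a_9]ᵀ = [[124584], [37721]].

124584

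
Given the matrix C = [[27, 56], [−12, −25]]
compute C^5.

[[1707, 3416], [−732, −1465]]

tr C = 2 and det C = −3, so the characteristic polynomial is λ² − (2)λ + (−3) with roots 3 and −1.
Eigenvectors give P = [[7, −2], [−3, 1]] with P⁻¹ = [[1, 2], [3, 7]], and C = P·diag(3, −1)·P⁻¹.
Then C^5 = P·diag(243, −1)·P⁻¹ = [[1701, 2], [−729, −1]] · [[1, 2], [3, 7]] = [[1707, 3416], [−732, −1465]].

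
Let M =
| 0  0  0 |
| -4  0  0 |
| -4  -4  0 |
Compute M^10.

M is strictly triangular, hence nilpotent: M^3 = 0, so M^10 = 0.

[[0, 0, 0], [0, 0, 0], [0, 0, 0]]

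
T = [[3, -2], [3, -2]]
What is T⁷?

T² = T (a projection; rank 1, trace 1), so T⁷ = T.

[[3, -2], [3, -2]]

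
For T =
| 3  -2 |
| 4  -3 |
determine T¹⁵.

[[3, -2], [4, -3]]

T² = I (check: tr T = 0 and det T = -1), so T¹⁵ = T since 15 is odd.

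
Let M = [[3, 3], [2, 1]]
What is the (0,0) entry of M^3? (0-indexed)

M^2 = [[15, 12], [8, 7]]
M^3 = [[69, 57], [38, 31]]

69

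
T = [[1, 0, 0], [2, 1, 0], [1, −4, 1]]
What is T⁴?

T = I + N where N = [[0, 0, 0], [2, 0, 0], [1, −4, 0]] is strictly lower-triangular, so N³ = 0.
(I + N)⁴ = I + 4·N + 6·N² = [[1, 0, 0], [8, 1, 0], [−44, −16, 1]].

[[1, 0, 0], [8, 1, 0], [−44, −16, 1]]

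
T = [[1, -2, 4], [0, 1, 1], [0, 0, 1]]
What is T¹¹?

T = I + N where N = [[0, -2, 4], [0, 0, 1], [0, 0, 0]] is strictly upper-triangular, so N³ = 0.
(I + N)¹¹ = I + 11·N + 55·N² = [[1, -22, -66], [0, 1, 11], [0, 0, 1]].

[[1, -22, -66], [0, 1, 11], [0, 0, 1]]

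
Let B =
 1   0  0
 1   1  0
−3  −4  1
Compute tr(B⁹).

3

B = I + N where N = [[0, 0, 0], [1, 0, 0], [−3, −4, 0]] is strictly lower-triangular, so N³ = 0.
(I + N)⁹ = I + 9·N + 36·N² = [[1, 0, 0], [9, 1, 0], [−171, −36, 1]].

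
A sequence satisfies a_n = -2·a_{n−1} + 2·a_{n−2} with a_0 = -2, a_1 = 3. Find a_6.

-536

With companion matrix T = [[-2, 2], [1, 0]], [a_n, a_{n−1}]ᵀ = T·[a_{n−1}, a_{n−2}]ᵀ, so [a_6, a_5]ᵀ = T^5·[a_1, a_0]ᵀ.
T^5 = [[-120, 88], [44, -32]], giving [a_6, a_5]ᵀ = [[-536], [196]].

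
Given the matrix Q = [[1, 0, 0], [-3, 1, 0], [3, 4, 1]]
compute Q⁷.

Q = I + N where N = [[0, 0, 0], [-3, 0, 0], [3, 4, 0]] is strictly lower-triangular, so N³ = 0.
(I + N)⁷ = I + 7·N + 21·N² = [[1, 0, 0], [-21, 1, 0], [-231, 28, 1]].

[[1, 0, 0], [-21, 1, 0], [-231, 28, 1]]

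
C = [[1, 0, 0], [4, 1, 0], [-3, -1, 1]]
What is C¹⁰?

[[1, 0, 0], [40, 1, 0], [-210, -10, 1]]

C = I + N where N = [[0, 0, 0], [4, 0, 0], [-3, -1, 0]] is strictly lower-triangular, so N³ = 0.
(I + N)¹⁰ = I + 10·N + 45·N² = [[1, 0, 0], [40, 1, 0], [-210, -10, 1]].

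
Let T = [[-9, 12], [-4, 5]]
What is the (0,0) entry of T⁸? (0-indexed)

tr T = -4 and det T = 3, so the characteristic polynomial is λ² − (-4)λ + (3) with roots -3 and -1.
Eigenvectors give P = [[2, 3], [1, 2]] with P⁻¹ = [[2, -3], [-1, 2]], and T = P·diag(-3, -1)·P⁻¹.
Then T⁸ = P·diag(6561, 1)·P⁻¹ = [[13122, 3], [6561, 2]] · [[2, -3], [-1, 2]] = [[26241, -39360], [13120, -19679]].

26241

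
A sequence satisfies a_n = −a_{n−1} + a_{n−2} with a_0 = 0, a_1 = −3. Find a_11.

−267

With companion matrix C = [[−1, 1], [1, 0]], [a_n, a_{n−1}]ᵀ = C·[a_{n−1}, a_{n−2}]ᵀ, so [a_11, a_10]ᵀ = C¹⁰·[a_1, a_0]ᵀ.
C¹⁰ = [[89, −55], [−55, 34]], giving [a_11, a_10]ᵀ = [[−267], [165]].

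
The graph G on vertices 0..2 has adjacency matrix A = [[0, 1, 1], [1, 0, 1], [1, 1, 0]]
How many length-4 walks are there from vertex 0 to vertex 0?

The number of length-4 walks from vertex 0 to vertex 0 is entry (0,0) of A⁴, where A is the adjacency matrix.
A² = [[2, 1, 1], [1, 2, 1], [1, 1, 2]]
A³ = [[2, 3, 3], [3, 2, 3], [3, 3, 2]]
A⁴ = [[6, 5, 5], [5, 6, 5], [5, 5, 6]]

6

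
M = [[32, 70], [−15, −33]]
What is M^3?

[[218, 490], [−105, −237]]

tr M = −1 and det M = −6, so the characteristic polynomial is λ² − (−1)λ + (−6) with roots 2 and −3.
Eigenvectors give P = [[−7, 2], [3, −1]] with P⁻¹ = [[−1, −2], [−3, −7]], and M = P·diag(2, −3)·P⁻¹.
Then M^3 = P·diag(8, −27)·P⁻¹ = [[−56, −54], [24, 27]] · [[−1, −2], [−3, −7]] = [[218, 490], [−105, −237]].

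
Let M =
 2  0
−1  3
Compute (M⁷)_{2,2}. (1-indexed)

2187

tr M = 5 and det M = 6, so the characteristic polynomial is λ² − (5)λ + (6) with roots 3 and 2.
Eigenvectors give P = [[0, 1], [−1, 1]] with P⁻¹ = [[1, −1], [1, 0]], and M = P·diag(3, 2)·P⁻¹.
Then M⁷ = P·diag(2187, 128)·P⁻¹ = [[0, 128], [−2187, 128]] · [[1, −1], [1, 0]] = [[128, 0], [−2059, 2187]].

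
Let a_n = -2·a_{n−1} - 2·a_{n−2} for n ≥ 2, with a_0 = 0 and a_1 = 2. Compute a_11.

64

With companion matrix M = [[-2, -2], [1, 0]], [a_n, a_{n−1}]ᵀ = M·[a_{n−1}, a_{n−2}]ᵀ, so [a_11, a_10]ᵀ = M¹⁰·[a_1, a_0]ᵀ.
M¹⁰ = [[32, 64], [-32, -32]], giving [a_11, a_10]ᵀ = [[64], [-64]].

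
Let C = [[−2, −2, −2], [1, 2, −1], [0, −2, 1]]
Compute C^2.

[[2, 4, 4], [0, 4, −5], [−2, −6, 3]]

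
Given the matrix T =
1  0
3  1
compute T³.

T = I + N where N = [[0, 0], [3, 0]] is strictly lower-triangular, so N² = 0.
(I + N)³ = I + 3·N = [[1, 0], [9, 1]].

[[1, 0], [9, 1]]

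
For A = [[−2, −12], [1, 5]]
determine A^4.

[[−44, −180], [15, 61]]

tr A = 3 and det A = 2, so the characteristic polynomial is λ² − (3)λ + (2) with roots 1 and 2.
Eigenvectors give P = [[4, −3], [−1, 1]] with P⁻¹ = [[1, 3], [1, 4]], and A = P·diag(1, 2)·P⁻¹.
Then A^4 = P·diag(1, 16)·P⁻¹ = [[4, −48], [−1, 16]] · [[1, 3], [1, 4]] = [[−44, −180], [15, 61]].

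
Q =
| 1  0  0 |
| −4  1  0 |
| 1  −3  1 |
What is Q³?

Q = I + N where N = [[0, 0, 0], [−4, 0, 0], [1, −3, 0]] is strictly lower-triangular, so N³ = 0.
(I + N)³ = I + 3·N + 3·N² = [[1, 0, 0], [−12, 1, 0], [39, −9, 1]].

[[1, 0, 0], [−12, 1, 0], [39, −9, 1]]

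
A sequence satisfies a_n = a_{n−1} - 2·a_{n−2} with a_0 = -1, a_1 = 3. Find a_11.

With companion matrix C = [[1, -2], [1, 0]], [a_n, a_{n−1}]ᵀ = C·[a_{n−1}, a_{n−2}]ᵀ, so [a_11, a_10]ᵀ = C¹⁰·[a_1, a_0]ᵀ.
C¹⁰ = [[23, 22], [-11, 34]], giving [a_11, a_10]ᵀ = [[47], [-67]].

47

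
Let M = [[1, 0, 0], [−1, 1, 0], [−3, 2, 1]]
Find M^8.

[[1, 0, 0], [−8, 1, 0], [−80, 16, 1]]

M = I + N where N = [[0, 0, 0], [−1, 0, 0], [−3, 2, 0]] is strictly lower-triangular, so N^3 = 0.
(I + N)^8 = I + 8·N + 28·N^2 = [[1, 0, 0], [−8, 1, 0], [−80, 16, 1]].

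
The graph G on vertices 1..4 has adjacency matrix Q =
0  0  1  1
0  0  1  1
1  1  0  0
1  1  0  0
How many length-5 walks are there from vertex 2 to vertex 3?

16

The number of length-5 walks from vertex 2 to vertex 3 is entry (2,3) of Q^5, where Q is the adjacency matrix.
Q^2 = [[2, 2, 0, 0], [2, 2, 0, 0], [0, 0, 2, 2], [0, 0, 2, 2]]
Q^3 = [[0, 0, 4, 4], [0, 0, 4, 4], [4, 4, 0, 0], [4, 4, 0, 0]]
Q^4 = [[8, 8, 0, 0], [8, 8, 0, 0], [0, 0, 8, 8], [0, 0, 8, 8]]
Q^5 = [[0, 0, 16, 16], [0, 0, 16, 16], [16, 16, 0, 0], [16, 16, 0, 0]]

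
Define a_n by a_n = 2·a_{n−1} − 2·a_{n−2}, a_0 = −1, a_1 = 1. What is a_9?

With companion matrix T = [[2, −2], [1, 0]], [a_n, a_{n−1}]ᵀ = T·[a_{n−1}, a_{n−2}]ᵀ, so [a_9, a_8]ᵀ = T⁸·[a_1, a_0]ᵀ.
T⁸ = [[16, 0], [0, 16]], giving [a_9, a_8]ᵀ = [[16], [−16]].

16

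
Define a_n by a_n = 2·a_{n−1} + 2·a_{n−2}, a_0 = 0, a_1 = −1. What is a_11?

With companion matrix B = [[2, 2], [1, 0]], [a_n, a_{n−1}]ᵀ = B·[a_{n−1}, a_{n−2}]ᵀ, so [a_11, a_10]ᵀ = B¹⁰·[a_1, a_0]ᵀ.
B¹⁰ = [[18272, 13376], [6688, 4896]], giving [a_11, a_10]ᵀ = [[−18272], [−6688]].

−18272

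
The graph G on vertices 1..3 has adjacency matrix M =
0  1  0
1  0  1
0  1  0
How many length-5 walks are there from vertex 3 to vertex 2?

4

The number of length-5 walks from vertex 3 to vertex 2 is entry (3,2) of M⁵, where M is the adjacency matrix.
M² = [[1, 0, 1], [0, 2, 0], [1, 0, 1]]
M³ = [[0, 2, 0], [2, 0, 2], [0, 2, 0]]
M⁴ = [[2, 0, 2], [0, 4, 0], [2, 0, 2]]
M⁵ = [[0, 4, 0], [4, 0, 4], [0, 4, 0]]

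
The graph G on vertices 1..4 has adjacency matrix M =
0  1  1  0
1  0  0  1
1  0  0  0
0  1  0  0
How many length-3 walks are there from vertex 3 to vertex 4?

1

The number of length-3 walks from vertex 3 to vertex 4 is entry (3,4) of M³, where M is the adjacency matrix.
M² = [[2, 0, 0, 1], [0, 2, 1, 0], [0, 1, 1, 0], [1, 0, 0, 1]]
M³ = [[0, 3, 2, 0], [3, 0, 0, 2], [2, 0, 0, 1], [0, 2, 1, 0]]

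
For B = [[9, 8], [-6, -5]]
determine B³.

tr B = 4 and det B = 3, so the characteristic polynomial is λ² − (4)λ + (3) with roots 3 and 1.
Eigenvectors give P = [[4, 1], [-3, -1]] with P⁻¹ = [[1, 1], [-3, -4]], and B = P·diag(3, 1)·P⁻¹.
Then B³ = P·diag(27, 1)·P⁻¹ = [[108, 1], [-81, -1]] · [[1, 1], [-3, -4]] = [[105, 104], [-78, -77]].

[[105, 104], [-78, -77]]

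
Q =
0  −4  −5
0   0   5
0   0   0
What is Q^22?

Q is strictly triangular, hence nilpotent: Q^3 = 0, so Q^22 = 0.

[[0, 0, 0], [0, 0, 0], [0, 0, 0]]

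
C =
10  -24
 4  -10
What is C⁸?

[[256, 0], [0, 256]]

tr C = 0 and det C = -4, so the characteristic polynomial is λ² − (0)λ + (-4) with roots -2 and 2.
Eigenvectors give P = [[-2, 3], [-1, 1]] with P⁻¹ = [[1, -3], [1, -2]], and C = P·diag(-2, 2)·P⁻¹.
Then C⁸ = P·diag(256, 256)·P⁻¹ = [[-512, 768], [-256, 256]] · [[1, -3], [1, -2]] = [[256, 0], [0, 256]].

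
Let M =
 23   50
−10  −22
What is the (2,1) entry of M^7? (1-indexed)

tr M = 1 and det M = −6, so the characteristic polynomial is λ² − (1)λ + (−6) with roots −2 and 3.
Eigenvectors give P = [[−2, 5], [1, −2]] with P⁻¹ = [[2, 5], [1, 2]], and M = P·diag(−2, 3)·P⁻¹.
Then M^7 = P·diag(−128, 2187)·P⁻¹ = [[256, 10935], [−128, −4374]] · [[2, 5], [1, 2]] = [[11447, 23150], [−4630, −9388]].

−4630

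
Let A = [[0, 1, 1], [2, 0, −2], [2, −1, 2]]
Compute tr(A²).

16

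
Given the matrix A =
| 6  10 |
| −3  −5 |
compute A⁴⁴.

[[6, 10], [−3, −5]]

A² = A (a projection; rank 1, trace 1), so A⁴⁴ = A.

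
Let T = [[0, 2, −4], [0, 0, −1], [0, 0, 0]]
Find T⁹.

[[0, 0, 0], [0, 0, 0], [0, 0, 0]]

T is strictly triangular, hence nilpotent: T³ = 0, so T⁹ = 0.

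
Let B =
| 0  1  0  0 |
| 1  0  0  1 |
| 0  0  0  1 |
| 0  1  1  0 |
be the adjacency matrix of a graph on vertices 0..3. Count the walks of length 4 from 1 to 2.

The number of length-4 walks from vertex 1 to vertex 2 is entry (1,2) of B⁴, where B is the adjacency matrix.
B² = [[1, 0, 0, 1], [0, 2, 1, 0], [0, 1, 1, 0], [1, 0, 0, 2]]
B³ = [[0, 2, 1, 0], [2, 0, 0, 3], [1, 0, 0, 2], [0, 3, 2, 0]]
B⁴ = [[2, 0, 0, 3], [0, 5, 3, 0], [0, 3, 2, 0], [3, 0, 0, 5]]

3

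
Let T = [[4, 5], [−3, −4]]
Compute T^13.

T² = I (check: tr T = 0 and det T = −1), so T^13 = T since 13 is odd.

[[4, 5], [−3, −4]]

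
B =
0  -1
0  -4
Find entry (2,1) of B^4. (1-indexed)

B^2 = [[0, 4], [0, 16]]
B^3 = [[0, -16], [0, -64]]
B^4 = [[0, 64], [0, 256]]

0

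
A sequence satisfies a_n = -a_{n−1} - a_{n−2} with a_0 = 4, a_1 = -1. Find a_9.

4

With companion matrix Q = [[-1, -1], [1, 0]], [a_n, a_{n−1}]ᵀ = Q·[a_{n−1}, a_{n−2}]ᵀ, so [a_9, a_8]ᵀ = Q^8·[a_1, a_0]ᵀ.
Q^8 = [[0, 1], [-1, -1]], giving [a_9, a_8]ᵀ = [[4], [-3]].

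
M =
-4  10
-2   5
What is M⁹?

[[-4, 10], [-2, 5]]

M² = M (a projection; rank 1, trace 1), so M⁹ = M.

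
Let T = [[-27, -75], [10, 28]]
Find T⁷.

[[-11703, -34725], [4630, 13762]]

tr T = 1 and det T = -6, so the characteristic polynomial is λ² − (1)λ + (-6) with roots -2 and 3.
Eigenvectors give P = [[-3, -5], [1, 2]] with P⁻¹ = [[-2, -5], [1, 3]], and T = P·diag(-2, 3)·P⁻¹.
Then T⁷ = P·diag(-128, 2187)·P⁻¹ = [[384, -10935], [-128, 4374]] · [[-2, -5], [1, 3]] = [[-11703, -34725], [4630, 13762]].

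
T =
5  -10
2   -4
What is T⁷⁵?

T² = T (a projection; rank 1, trace 1), so T⁷⁵ = T.

[[5, -10], [2, -4]]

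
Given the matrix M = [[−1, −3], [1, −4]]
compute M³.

[[17, −54], [18, −37]]

M² = [[−2, 15], [−5, 13]]
M³ = [[17, −54], [18, −37]]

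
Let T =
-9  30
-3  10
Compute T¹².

T² = T (a projection; rank 1, trace 1), so T¹² = T.

[[-9, 30], [-3, 10]]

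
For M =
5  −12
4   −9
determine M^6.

tr M = −4 and det M = 3, so the characteristic polynomial is λ² − (−4)λ + (3) with roots −3 and −1.
Eigenvectors give P = [[−3, 2], [−2, 1]] with P⁻¹ = [[1, −2], [2, −3]], and M = P·diag(−3, −1)·P⁻¹.
Then M^6 = P·diag(729, 1)·P⁻¹ = [[−2187, 2], [−1458, 1]] · [[1, −2], [2, −3]] = [[−2183, 4368], [−1456, 2913]].

[[−2183, 4368], [−1456, 2913]]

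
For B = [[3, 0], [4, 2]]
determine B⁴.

[[81, 0], [260, 16]]

B² = [[9, 0], [20, 4]]
B³ = [[27, 0], [76, 8]]
B⁴ = [[81, 0], [260, 16]]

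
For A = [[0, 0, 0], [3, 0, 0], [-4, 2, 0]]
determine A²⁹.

A is strictly triangular, hence nilpotent: A³ = 0, so A²⁹ = 0.

[[0, 0, 0], [0, 0, 0], [0, 0, 0]]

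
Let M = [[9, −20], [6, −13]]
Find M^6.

[[−3639, 7280], [−2184, 4369]]

tr M = −4 and det M = 3, so the characteristic polynomial is λ² − (−4)λ + (3) with roots −3 and −1.
Eigenvectors give P = [[−5, −2], [−3, −1]] with P⁻¹ = [[1, −2], [−3, 5]], and M = P·diag(−3, −1)·P⁻¹.
Then M^6 = P·diag(729, 1)·P⁻¹ = [[−3645, −2], [−2187, −1]] · [[1, −2], [−3, 5]] = [[−3639, 7280], [−2184, 4369]].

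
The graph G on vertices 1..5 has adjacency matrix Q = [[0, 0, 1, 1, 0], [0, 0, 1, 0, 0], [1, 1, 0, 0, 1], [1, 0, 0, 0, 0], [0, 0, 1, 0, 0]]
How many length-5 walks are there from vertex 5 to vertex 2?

The number of length-5 walks from vertex 5 to vertex 2 is entry (5,2) of Q⁵, where Q is the adjacency matrix.
Q² = [[2, 1, 0, 0, 1], [1, 1, 0, 0, 1], [0, 0, 3, 1, 0], [0, 0, 1, 1, 0], [1, 1, 0, 0, 1]]
Q³ = [[0, 0, 4, 2, 0], [0, 0, 3, 1, 0], [4, 3, 0, 0, 3], [2, 1, 0, 0, 1], [0, 0, 3, 1, 0]]
Q⁴ = [[6, 4, 0, 0, 4], [4, 3, 0, 0, 3], [0, 0, 10, 4, 0], [0, 0, 4, 2, 0], [4, 3, 0, 0, 3]]
Q⁵ = [[0, 0, 14, 6, 0], [0, 0, 10, 4, 0], [14, 10, 0, 0, 10], [6, 4, 0, 0, 4], [0, 0, 10, 4, 0]]

0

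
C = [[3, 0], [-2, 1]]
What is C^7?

tr C = 4 and det C = 3, so the characteristic polynomial is λ² − (4)λ + (3) with roots 3 and 1.
Eigenvectors give P = [[-1, 0], [1, 1]] with P⁻¹ = [[-1, 0], [1, 1]], and C = P·diag(3, 1)·P⁻¹.
Then C^7 = P·diag(2187, 1)·P⁻¹ = [[-2187, 0], [2187, 1]] · [[-1, 0], [1, 1]] = [[2187, 0], [-2186, 1]].

[[2187, 0], [-2186, 1]]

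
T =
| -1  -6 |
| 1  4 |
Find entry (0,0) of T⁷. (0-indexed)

-253

tr T = 3 and det T = 2, so the characteristic polynomial is λ² − (3)λ + (2) with roots 2 and 1.
Eigenvectors give P = [[-2, -3], [1, 1]] with P⁻¹ = [[1, 3], [-1, -2]], and T = P·diag(2, 1)·P⁻¹.
Then T⁷ = P·diag(128, 1)·P⁻¹ = [[-256, -3], [128, 1]] · [[1, 3], [-1, -2]] = [[-253, -762], [127, 382]].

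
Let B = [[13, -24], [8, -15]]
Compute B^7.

tr B = -2 and det B = -3, so the characteristic polynomial is λ² − (-2)λ + (-3) with roots 1 and -3.
Eigenvectors give P = [[2, 3], [1, 2]] with P⁻¹ = [[2, -3], [-1, 2]], and B = P·diag(1, -3)·P⁻¹.
Then B^7 = P·diag(1, -2187)·P⁻¹ = [[2, -6561], [1, -4374]] · [[2, -3], [-1, 2]] = [[6565, -13128], [4376, -8751]].

[[6565, -13128], [4376, -8751]]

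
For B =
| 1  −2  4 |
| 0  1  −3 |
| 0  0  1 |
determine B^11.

[[1, −22, 374], [0, 1, −33], [0, 0, 1]]

B = I + N where N = [[0, −2, 4], [0, 0, −3], [0, 0, 0]] is strictly upper-triangular, so N^3 = 0.
(I + N)^11 = I + 11·N + 55·N^2 = [[1, −22, 374], [0, 1, −33], [0, 0, 1]].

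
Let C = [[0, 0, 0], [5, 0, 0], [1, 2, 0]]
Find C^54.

C is strictly triangular, hence nilpotent: C^3 = 0, so C^54 = 0.

[[0, 0, 0], [0, 0, 0], [0, 0, 0]]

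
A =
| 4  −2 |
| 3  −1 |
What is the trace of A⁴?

tr A = 3 and det A = 2, so the characteristic polynomial is λ² − (3)λ + (2) with roots 1 and 2.
Eigenvectors give P = [[−2, −1], [−3, −1]] with P⁻¹ = [[1, −1], [−3, 2]], and A = P·diag(1, 2)·P⁻¹.
Then A⁴ = P·diag(1, 16)·P⁻¹ = [[−2, −16], [−3, −16]] · [[1, −1], [−3, 2]] = [[46, −30], [45, −29]].

17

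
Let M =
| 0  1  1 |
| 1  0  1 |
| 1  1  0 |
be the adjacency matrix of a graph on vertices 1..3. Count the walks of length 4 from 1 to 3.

5

The number of length-4 walks from vertex 1 to vertex 3 is entry (1,3) of M⁴, where M is the adjacency matrix.
M² = [[2, 1, 1], [1, 2, 1], [1, 1, 2]]
M³ = [[2, 3, 3], [3, 2, 3], [3, 3, 2]]
M⁴ = [[6, 5, 5], [5, 6, 5], [5, 5, 6]]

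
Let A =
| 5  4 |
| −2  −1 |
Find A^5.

tr A = 4 and det A = 3, so the characteristic polynomial is λ² − (4)λ + (3) with roots 3 and 1.
Eigenvectors give P = [[2, −1], [−1, 1]] with P⁻¹ = [[1, 1], [1, 2]], and A = P·diag(3, 1)·P⁻¹.
Then A^5 = P·diag(243, 1)·P⁻¹ = [[486, −1], [−243, 1]] · [[1, 1], [1, 2]] = [[485, 484], [−242, −241]].

[[485, 484], [−242, −241]]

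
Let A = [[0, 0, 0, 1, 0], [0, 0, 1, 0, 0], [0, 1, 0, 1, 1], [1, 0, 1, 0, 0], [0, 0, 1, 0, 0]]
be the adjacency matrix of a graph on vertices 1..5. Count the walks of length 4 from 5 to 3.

The number of length-4 walks from vertex 5 to vertex 3 is entry (5,3) of A⁴, where A is the adjacency matrix.
A² = [[1, 0, 1, 0, 0], [0, 1, 0, 1, 1], [1, 0, 3, 0, 0], [0, 1, 0, 2, 1], [0, 1, 0, 1, 1]]
A³ = [[0, 1, 0, 2, 1], [1, 0, 3, 0, 0], [0, 3, 0, 4, 3], [2, 0, 4, 0, 0], [1, 0, 3, 0, 0]]
A⁴ = [[2, 0, 4, 0, 0], [0, 3, 0, 4, 3], [4, 0, 10, 0, 0], [0, 4, 0, 6, 4], [0, 3, 0, 4, 3]]

0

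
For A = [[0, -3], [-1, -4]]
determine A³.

A² = [[3, 12], [4, 19]]
A³ = [[-12, -57], [-19, -88]]

[[-12, -57], [-19, -88]]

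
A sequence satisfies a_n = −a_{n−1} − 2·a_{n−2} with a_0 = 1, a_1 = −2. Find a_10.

With companion matrix T = [[−1, −2], [1, 0]], [a_n, a_{n−1}]ᵀ = T·[a_{n−1}, a_{n−2}]ᵀ, so [a_10, a_9]ᵀ = T^9·[a_1, a_0]ᵀ.
T^9 = [[11, 34], [−17, −6]], giving [a_10, a_9]ᵀ = [[12], [28]].

12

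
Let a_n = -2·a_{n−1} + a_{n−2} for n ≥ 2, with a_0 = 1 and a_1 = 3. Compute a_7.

437

With companion matrix A = [[-2, 1], [1, 0]], [a_n, a_{n−1}]ᵀ = A·[a_{n−1}, a_{n−2}]ᵀ, so [a_7, a_6]ᵀ = A^6·[a_1, a_0]ᵀ.
A^6 = [[169, -70], [-70, 29]], giving [a_7, a_6]ᵀ = [[437], [-181]].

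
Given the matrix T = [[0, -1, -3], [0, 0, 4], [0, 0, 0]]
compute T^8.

T is strictly triangular, hence nilpotent: T^3 = 0, so T^8 = 0.

[[0, 0, 0], [0, 0, 0], [0, 0, 0]]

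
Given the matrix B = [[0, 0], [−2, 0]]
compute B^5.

B is strictly triangular, hence nilpotent: B^2 = 0, so B^5 = 0.

[[0, 0], [0, 0]]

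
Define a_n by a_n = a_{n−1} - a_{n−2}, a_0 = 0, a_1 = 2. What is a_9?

0

With companion matrix M = [[1, -1], [1, 0]], [a_n, a_{n−1}]ᵀ = M·[a_{n−1}, a_{n−2}]ᵀ, so [a_9, a_8]ᵀ = M^8·[a_1, a_0]ᵀ.
M^8 = [[0, -1], [1, -1]], giving [a_9, a_8]ᵀ = [[0], [2]].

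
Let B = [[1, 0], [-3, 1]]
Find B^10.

B = I + N where N = [[0, 0], [-3, 0]] is strictly lower-triangular, so N^2 = 0.
(I + N)^10 = I + 10·N = [[1, 0], [-30, 1]].

[[1, 0], [-30, 1]]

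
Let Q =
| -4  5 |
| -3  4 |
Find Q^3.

[[-4, 5], [-3, 4]]

Q² = I (check: tr Q = 0 and det Q = -1), so Q^3 = Q since 3 is odd.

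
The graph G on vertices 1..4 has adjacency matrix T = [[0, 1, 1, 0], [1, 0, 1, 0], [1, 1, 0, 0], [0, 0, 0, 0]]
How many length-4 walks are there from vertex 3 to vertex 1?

The number of length-4 walks from vertex 3 to vertex 1 is entry (3,1) of T⁴, where T is the adjacency matrix.
T² = [[2, 1, 1, 0], [1, 2, 1, 0], [1, 1, 2, 0], [0, 0, 0, 0]]
T³ = [[2, 3, 3, 0], [3, 2, 3, 0], [3, 3, 2, 0], [0, 0, 0, 0]]
T⁴ = [[6, 5, 5, 0], [5, 6, 5, 0], [5, 5, 6, 0], [0, 0, 0, 0]]

5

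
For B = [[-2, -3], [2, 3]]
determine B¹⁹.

B² = B (a projection; rank 1, trace 1), so B¹⁹ = B.

[[-2, -3], [2, 3]]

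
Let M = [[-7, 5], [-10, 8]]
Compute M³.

[[-43, 35], [-70, 62]]

tr M = 1 and det M = -6, so the characteristic polynomial is λ² − (1)λ + (-6) with roots -2 and 3.
Eigenvectors give P = [[1, 1], [1, 2]] with P⁻¹ = [[2, -1], [-1, 1]], and M = P·diag(-2, 3)·P⁻¹.
Then M³ = P·diag(-8, 27)·P⁻¹ = [[-8, 27], [-8, 54]] · [[2, -1], [-1, 1]] = [[-43, 35], [-70, 62]].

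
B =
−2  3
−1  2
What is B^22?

B² = I (check: tr B = 0 and det B = −1), so B^22 = I since 22 is even.

[[1, 0], [0, 1]]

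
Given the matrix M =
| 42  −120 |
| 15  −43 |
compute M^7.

[[18648, −55560], [6945, −20707]]

tr M = −1 and det M = −6, so the characteristic polynomial is λ² − (−1)λ + (−6) with roots −3 and 2.
Eigenvectors give P = [[−8, 3], [−3, 1]] with P⁻¹ = [[1, −3], [3, −8]], and M = P·diag(−3, 2)·P⁻¹.
Then M^7 = P·diag(−2187, 128)·P⁻¹ = [[17496, 384], [6561, 128]] · [[1, −3], [3, −8]] = [[18648, −55560], [6945, −20707]].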